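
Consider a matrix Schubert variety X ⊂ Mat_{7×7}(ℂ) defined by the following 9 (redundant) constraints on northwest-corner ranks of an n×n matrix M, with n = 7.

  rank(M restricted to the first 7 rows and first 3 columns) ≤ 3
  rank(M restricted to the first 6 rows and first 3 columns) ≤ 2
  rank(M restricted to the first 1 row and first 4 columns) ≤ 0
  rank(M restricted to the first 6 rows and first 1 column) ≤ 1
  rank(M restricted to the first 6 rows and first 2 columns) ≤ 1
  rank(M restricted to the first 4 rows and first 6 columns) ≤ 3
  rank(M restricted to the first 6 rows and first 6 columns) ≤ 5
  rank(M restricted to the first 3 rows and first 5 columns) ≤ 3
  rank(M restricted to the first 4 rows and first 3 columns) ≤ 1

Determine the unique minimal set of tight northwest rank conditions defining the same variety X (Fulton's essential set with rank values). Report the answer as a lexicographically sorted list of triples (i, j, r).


Rank table r_w(7×7) implied by the 9 constraints:

  row 1: 0, 0, 0, 0, 1, 1, 1
  row 2: 1, 1, 1, 1, 2, 2, 2
  row 3: 1, 1, 1, 2, 3, 3, 3
  row 4: 1, 1, 1, 2, 3, 3, 4
  row 5: 1, 1, 2, 3, 4, 4, 5
  row 6: 1, 1, 2, 3, 4, 5, 6
  row 7: 1, 2, 3, 4, 5, 6, 7

reading off 1-entries of Δ²R: w = (5, 1, 4, 7, 3, 6, 2).

ℓ(w)=11; the 4 essential cells (i,j,r):

[(1, 4, 0), (4, 3, 1), (4, 6, 3), (6, 2, 1)]


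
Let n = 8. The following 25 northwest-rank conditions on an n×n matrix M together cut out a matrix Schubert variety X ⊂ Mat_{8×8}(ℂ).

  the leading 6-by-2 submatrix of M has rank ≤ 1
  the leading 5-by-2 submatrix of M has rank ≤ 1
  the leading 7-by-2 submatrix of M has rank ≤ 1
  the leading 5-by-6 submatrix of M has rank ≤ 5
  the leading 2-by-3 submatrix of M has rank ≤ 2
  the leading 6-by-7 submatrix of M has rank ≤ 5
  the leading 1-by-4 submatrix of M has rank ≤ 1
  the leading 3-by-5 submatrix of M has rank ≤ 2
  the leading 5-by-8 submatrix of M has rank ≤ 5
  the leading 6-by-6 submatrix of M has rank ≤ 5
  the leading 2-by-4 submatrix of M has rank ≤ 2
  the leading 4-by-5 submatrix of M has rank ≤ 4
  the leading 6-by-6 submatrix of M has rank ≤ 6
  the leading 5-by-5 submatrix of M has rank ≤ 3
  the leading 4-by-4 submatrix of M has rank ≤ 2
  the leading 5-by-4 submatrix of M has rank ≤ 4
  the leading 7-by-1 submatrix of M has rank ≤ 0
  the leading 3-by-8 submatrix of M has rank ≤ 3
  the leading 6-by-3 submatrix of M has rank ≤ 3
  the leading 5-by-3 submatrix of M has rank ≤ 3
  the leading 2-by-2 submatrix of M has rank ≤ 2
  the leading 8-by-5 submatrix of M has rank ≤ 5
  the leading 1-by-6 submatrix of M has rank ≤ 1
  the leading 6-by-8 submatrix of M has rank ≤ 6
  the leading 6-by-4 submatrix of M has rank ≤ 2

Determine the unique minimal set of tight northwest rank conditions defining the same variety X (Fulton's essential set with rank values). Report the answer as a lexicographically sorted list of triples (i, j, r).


Propagating the 25 rank bounds to every northwest block:

  row 1: 0  1  1  1  1  1  1  1
  row 2: 0  1  2  2  2  2  2  2
  row 3: 0  1  2  2  2  3  3  3
  row 4: 0  1  2  2  3  4  4  4
  row 5: 0  1  2  2  3  4  5  5
  row 6: 0  1  2  2  3  4  5  6
  row 7: 0  1  2  3  4  5  6  7
  row 8: 1  2  3  4  5  6  7  8

second differences of R give the permutation w = (2, 3, 6, 5, 7, 8, 4, 1).

D(w) has 12 cells with 3 SE-corners; essential set:

[(3, 5, 2), (6, 4, 2), (7, 1, 0)]


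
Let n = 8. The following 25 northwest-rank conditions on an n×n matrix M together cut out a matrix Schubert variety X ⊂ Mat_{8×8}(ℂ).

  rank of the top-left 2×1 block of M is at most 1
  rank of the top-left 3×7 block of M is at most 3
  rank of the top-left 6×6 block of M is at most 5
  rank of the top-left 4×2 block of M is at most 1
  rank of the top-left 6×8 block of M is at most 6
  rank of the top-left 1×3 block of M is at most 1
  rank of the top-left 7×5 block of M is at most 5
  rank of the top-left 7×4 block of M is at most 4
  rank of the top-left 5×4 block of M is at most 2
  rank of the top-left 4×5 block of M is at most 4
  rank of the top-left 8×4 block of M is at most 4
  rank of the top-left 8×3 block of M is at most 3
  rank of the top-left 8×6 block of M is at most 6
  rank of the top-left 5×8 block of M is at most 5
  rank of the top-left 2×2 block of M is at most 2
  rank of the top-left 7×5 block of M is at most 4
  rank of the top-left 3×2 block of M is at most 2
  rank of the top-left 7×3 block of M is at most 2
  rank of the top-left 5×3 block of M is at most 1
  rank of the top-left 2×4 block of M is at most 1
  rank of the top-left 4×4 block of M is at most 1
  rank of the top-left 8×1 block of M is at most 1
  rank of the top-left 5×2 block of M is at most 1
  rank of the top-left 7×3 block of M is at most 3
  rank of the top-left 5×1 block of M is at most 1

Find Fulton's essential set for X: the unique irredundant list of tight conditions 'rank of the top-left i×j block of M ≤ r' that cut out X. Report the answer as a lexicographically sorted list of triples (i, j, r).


Propagating the 25 rank bounds to every northwest block:

  i=1: 1  1  1  1  1  1  1  1
  i=2: 1  1  1  1  2  2  2  2
  i=3: 1  1  1  1  2  3  3  3
  i=4: 1  1  1  1  2  3  4  4
  i=5: 1  1  1  2  3  4  5  5
  i=6: 1  2  2  3  4  5  6  6
  i=7: 1  2  2  3  4  5  6  7
  i=8: 1  2  3  4  5  6  7  8

reading off 1-entries of Δ²R: w = (1, 5, 6, 7, 4, 2, 8, 3).

Fulton essential set (3 of the 12 Rothe cells):

[(4, 4, 1), (5, 3, 1), (7, 3, 2)]


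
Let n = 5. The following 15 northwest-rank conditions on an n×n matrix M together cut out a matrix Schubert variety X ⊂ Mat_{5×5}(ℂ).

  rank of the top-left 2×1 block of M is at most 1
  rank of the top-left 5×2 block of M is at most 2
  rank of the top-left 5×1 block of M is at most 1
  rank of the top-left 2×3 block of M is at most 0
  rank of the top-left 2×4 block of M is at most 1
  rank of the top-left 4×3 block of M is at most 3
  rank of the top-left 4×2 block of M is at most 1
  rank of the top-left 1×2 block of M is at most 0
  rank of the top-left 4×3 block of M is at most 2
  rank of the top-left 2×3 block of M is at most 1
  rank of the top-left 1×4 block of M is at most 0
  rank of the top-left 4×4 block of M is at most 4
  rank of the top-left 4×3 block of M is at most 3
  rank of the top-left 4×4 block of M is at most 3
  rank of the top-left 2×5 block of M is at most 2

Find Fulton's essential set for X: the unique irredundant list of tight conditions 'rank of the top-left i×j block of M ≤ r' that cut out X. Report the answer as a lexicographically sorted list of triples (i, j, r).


Computing R[i][j] = min implied NW-rank bound (n=5, 15 conditions):

  i=1: 0  0  0  0  1
  i=2: 0  0  0  1  2
  i=3: 1  1  1  2  3
  i=4: 1  1  2  3  4
  i=5: 1  2  3  4  5

the unique w with this rank table is (5, 4, 1, 3, 2).

Fulton essential set (3 of the 8 Rothe cells):

[(1, 4, 0), (2, 3, 0), (4, 2, 1)]


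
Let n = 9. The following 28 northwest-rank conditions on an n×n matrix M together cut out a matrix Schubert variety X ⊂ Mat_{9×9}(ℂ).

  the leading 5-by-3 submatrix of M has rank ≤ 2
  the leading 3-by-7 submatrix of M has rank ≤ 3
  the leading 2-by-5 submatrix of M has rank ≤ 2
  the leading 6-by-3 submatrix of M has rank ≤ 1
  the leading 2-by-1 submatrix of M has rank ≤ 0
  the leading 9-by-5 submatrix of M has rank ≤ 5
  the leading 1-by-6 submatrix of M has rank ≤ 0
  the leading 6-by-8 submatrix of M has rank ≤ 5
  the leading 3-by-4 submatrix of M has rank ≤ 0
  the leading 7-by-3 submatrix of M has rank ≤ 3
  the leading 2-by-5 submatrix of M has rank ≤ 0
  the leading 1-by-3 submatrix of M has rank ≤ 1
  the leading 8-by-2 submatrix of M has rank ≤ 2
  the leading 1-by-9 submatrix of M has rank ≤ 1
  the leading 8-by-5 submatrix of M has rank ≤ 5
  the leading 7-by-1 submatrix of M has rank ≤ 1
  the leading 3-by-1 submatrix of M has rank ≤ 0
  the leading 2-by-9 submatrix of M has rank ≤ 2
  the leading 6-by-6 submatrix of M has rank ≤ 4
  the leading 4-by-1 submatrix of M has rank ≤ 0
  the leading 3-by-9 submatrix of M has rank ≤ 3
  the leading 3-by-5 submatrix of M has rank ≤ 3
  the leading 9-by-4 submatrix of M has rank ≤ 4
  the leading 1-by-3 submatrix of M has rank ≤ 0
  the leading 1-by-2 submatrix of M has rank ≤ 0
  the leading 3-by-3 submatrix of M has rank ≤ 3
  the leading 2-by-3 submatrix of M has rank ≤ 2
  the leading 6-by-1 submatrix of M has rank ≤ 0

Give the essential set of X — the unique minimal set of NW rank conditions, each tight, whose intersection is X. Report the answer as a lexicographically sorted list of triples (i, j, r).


Rank table r_w(9×9) implied by the 28 constraints:

  row 1: 0 | 0 | 0 | 0 | 0 | 0 | 1 | 1 | 1
  row 2: 0 | 0 | 0 | 0 | 0 | 1 | 2 | 2 | 2
  row 3: 0 | 0 | 0 | 0 | 1 | 2 | 3 | 3 | 3
  row 4: 0 | 1 | 1 | 1 | 2 | 3 | 4 | 4 | 4
  row 5: 0 | 1 | 1 | 2 | 3 | 4 | 5 | 5 | 5
  row 6: 0 | 1 | 1 | 2 | 3 | 4 | 5 | 5 | 6
  row 7: 1 | 2 | 2 | 3 | 4 | 5 | 6 | 6 | 7
  row 8: 1 | 2 | 3 | 4 | 5 | 6 | 7 | 7 | 8
  row 9: 1 | 2 | 3 | 4 | 5 | 6 | 7 | 8 | 9

giving w = (7, 6, 5, 2, 4, 9, 1, 3, 8) via Δ²R.

Fulton essential set (6 of the 21 Rothe cells):

[(1, 6, 0), (2, 5, 0), (3, 4, 0), (6, 1, 0), (6, 3, 1), (6, 8, 5)]


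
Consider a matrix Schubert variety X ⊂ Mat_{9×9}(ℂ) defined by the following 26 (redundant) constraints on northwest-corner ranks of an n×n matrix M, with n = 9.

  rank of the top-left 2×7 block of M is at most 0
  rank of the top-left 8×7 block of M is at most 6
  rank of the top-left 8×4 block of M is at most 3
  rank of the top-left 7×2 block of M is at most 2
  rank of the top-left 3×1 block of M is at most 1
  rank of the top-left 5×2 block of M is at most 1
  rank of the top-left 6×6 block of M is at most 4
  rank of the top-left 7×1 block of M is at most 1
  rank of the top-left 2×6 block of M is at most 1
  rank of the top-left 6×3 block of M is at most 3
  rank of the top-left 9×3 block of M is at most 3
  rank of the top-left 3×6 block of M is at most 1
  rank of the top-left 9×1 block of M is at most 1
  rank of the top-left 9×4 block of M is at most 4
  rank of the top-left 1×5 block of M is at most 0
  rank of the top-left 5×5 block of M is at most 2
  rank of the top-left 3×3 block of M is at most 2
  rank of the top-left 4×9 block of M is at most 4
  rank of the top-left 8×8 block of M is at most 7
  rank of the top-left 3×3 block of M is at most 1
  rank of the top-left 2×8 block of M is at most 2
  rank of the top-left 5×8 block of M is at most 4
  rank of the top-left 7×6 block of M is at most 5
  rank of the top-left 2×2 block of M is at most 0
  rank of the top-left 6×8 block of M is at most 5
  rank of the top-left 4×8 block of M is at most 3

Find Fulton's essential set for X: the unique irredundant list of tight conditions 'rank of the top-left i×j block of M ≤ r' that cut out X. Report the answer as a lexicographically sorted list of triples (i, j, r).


Recovering R(i,j) via the rank-extension bound from the 26 conditions:

  row 1: 0 | 0 | 0 | 0 | 0 | 0 | 0 | 1 | 1
  row 2: 0 | 0 | 0 | 0 | 0 | 0 | 0 | 1 | 2
  row 3: 1 | 1 | 1 | 1 | 1 | 1 | 1 | 2 | 3
  row 4: 1 | 1 | 2 | 2 | 2 | 2 | 2 | 3 | 4
  row 5: 1 | 1 | 2 | 2 | 2 | 3 | 3 | 4 | 5
  row 6: 1 | 2 | 3 | 3 | 3 | 4 | 4 | 5 | 6
  row 7: 1 | 2 | 3 | 3 | 4 | 5 | 5 | 6 | 7
  row 8: 1 | 2 | 3 | 3 | 4 | 5 | 6 | 7 | 8
  row 9: 1 | 2 | 3 | 4 | 5 | 6 | 7 | 8 | 9

reading off 1-entries of Δ²R: w = (8, 9, 1, 3, 6, 2, 5, 7, 4).

|D(w)|=20, |Ess(w)|=4:

[(2, 7, 0), (5, 2, 1), (5, 5, 2), (8, 4, 3)]


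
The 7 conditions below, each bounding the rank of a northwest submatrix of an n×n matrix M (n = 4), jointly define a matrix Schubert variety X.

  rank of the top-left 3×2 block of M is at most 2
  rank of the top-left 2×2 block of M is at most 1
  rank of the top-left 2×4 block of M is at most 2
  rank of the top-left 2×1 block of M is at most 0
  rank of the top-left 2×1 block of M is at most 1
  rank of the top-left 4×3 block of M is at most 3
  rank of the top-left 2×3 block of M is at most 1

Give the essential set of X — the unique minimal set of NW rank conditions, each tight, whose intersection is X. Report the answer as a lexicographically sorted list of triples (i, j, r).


Recovering R(i,j) via the rank-extension bound from the 7 conditions:

  i=1: 0 1 1 1
  i=2: 0 1 1 2
  i=3: 1 2 2 3
  i=4: 1 2 3 4

reading off 1-entries of Δ²R: w = (2, 4, 1, 3).

Fulton essential set (2 of the 3 Rothe cells):

[(2, 1, 0), (2, 3, 1)]


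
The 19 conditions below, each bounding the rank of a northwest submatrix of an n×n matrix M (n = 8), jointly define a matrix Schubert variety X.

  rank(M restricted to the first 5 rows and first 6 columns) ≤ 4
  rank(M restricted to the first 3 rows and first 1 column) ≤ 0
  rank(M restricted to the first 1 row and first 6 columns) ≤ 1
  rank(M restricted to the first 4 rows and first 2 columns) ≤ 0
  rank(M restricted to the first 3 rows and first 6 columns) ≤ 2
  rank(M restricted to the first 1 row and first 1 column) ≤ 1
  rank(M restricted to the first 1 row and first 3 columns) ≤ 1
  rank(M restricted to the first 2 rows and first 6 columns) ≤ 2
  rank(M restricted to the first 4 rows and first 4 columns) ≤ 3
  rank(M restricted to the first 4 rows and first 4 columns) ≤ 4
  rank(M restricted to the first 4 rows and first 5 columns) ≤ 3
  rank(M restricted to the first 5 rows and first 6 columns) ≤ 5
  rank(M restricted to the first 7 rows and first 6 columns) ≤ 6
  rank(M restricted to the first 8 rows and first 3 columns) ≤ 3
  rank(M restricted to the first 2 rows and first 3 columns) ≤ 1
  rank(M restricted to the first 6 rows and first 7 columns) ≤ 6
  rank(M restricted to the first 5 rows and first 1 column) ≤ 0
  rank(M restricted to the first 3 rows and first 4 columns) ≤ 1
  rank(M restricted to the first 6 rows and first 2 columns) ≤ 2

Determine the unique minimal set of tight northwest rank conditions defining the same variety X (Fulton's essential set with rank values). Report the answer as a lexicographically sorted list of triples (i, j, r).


Propagating the 19 rank bounds to every northwest block:

  row 1: 0  0  1  1  1  1  1  1
  row 2: 0  0  1  1  2  2  2  2
  row 3: 0  0  1  1  2  2  3  3
  row 4: 0  0  1  2  3  3  4  4
  row 5: 0  1  2  3  4  4  5  5
  row 6: 1  2  3  4  5  5  6  6
  row 7: 1  2  3  4  5  6  7  7
  row 8: 1  2  3  4  5  6  7  8

giving w = (3, 5, 7, 4, 2, 1, 6, 8) via Δ²R.

D(w) has 12 cells with 4 SE-corners; essential set:

[(3, 4, 1), (3, 6, 2), (4, 2, 0), (5, 1, 0)]


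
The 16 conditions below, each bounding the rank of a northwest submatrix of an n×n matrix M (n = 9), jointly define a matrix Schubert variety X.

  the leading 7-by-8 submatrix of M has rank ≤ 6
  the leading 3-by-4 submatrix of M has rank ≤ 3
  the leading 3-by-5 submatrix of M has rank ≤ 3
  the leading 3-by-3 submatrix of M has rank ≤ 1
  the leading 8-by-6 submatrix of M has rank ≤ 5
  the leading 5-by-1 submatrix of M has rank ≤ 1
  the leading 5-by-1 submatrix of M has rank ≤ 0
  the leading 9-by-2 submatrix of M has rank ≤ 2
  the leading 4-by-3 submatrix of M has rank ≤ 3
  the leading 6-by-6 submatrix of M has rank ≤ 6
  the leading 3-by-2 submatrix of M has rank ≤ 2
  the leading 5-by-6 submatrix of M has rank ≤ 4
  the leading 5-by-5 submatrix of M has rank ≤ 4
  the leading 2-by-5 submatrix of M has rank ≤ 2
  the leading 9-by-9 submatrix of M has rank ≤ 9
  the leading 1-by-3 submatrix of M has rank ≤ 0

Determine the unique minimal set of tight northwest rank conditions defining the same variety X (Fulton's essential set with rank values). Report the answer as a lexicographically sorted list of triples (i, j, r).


The tightest implied rank at each (i,j), from the 16 conditions:

  0 0 0 1 1 1 1 1 1
  0 1 1 2 2 2 2 2 2
  0 1 1 2 3 3 3 3 3
  0 1 2 3 4 4 4 4 4
  0 1 2 3 4 4 5 5 5
  1 2 3 4 5 5 6 6 6
  1 2 3 4 5 5 6 6 7
  1 2 3 4 5 5 6 7 8
  1 2 3 4 5 6 7 8 9

second differences of R give the permutation w = (4, 2, 5, 3, 7, 1, 9, 8, 6).

D(w) has 12 cells with 6 SE-corners; essential set:

[(1, 3, 0), (3, 3, 1), (5, 1, 0), (5, 6, 4), (7, 8, 6), (8, 6, 5)]


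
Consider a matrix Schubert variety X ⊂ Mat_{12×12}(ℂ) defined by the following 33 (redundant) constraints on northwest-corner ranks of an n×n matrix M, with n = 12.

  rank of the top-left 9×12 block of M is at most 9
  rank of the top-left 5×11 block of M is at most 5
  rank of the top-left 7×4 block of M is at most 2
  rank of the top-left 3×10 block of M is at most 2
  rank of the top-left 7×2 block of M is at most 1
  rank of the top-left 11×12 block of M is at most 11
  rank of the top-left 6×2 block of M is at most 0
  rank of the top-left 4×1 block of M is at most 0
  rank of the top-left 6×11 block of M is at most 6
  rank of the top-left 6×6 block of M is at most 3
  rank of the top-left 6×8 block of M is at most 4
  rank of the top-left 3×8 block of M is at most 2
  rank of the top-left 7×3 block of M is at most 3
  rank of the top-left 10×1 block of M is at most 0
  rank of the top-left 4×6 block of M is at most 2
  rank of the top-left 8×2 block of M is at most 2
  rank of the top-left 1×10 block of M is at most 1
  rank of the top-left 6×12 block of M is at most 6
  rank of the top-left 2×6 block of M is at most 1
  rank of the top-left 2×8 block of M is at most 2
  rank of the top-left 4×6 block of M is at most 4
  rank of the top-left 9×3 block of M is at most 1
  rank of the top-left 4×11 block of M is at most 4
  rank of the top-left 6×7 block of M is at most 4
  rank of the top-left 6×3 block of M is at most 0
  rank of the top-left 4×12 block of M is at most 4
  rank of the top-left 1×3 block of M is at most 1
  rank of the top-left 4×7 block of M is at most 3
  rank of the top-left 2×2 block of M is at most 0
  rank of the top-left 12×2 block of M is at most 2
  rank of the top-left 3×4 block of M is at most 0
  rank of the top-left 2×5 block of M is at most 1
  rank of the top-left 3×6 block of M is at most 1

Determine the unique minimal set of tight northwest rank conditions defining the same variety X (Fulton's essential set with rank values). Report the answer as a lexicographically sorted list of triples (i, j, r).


Recovering R(i,j) via the rank-extension bound from the 33 conditions:

  R[1]: 0  0  0  0  1  1  1  1  1  1  1  1
  R[2]: 0  0  0  0  1  1  2  2  2  2  2  2
  R[3]: 0  0  0  0  1  1  2  2  2  2  3  3
  R[4]: 0  0  0  1  2  2  3  3  3  3  4  4
  R[5]: 0  0  0  1  2  3  4  4  4  4  5  5
  R[6]: 0  0  0  1  2  3  4  4  5  5  6  6
  R[7]: 0  1  1  2  3  4  5  5  6  6  7  7
  R[8]: 0  1  1  2  3  4  5  6  7  7  8  8
  R[9]: 0  1  1  2  3  4  5  6  7  8  9  9
  R[10]: 0  1  2  3  4  5  6  7  8  9  10  10
  R[11]: 1  2  3  4  5  6  7  8  9  10  11  11
  R[12]: 1  2  3  4  5  6  7  8  9  10  11  12

so w = (5, 7, 11, 4, 6, 9, 2, 8, 10, 3, 1, 12).

7 SE-corners of the 33-cell Rothe diagram give Ess(w):

[(3, 4, 0), (3, 6, 1), (3, 10, 2), (6, 3, 0), (6, 8, 4), (9, 3, 1), (10, 1, 0)]


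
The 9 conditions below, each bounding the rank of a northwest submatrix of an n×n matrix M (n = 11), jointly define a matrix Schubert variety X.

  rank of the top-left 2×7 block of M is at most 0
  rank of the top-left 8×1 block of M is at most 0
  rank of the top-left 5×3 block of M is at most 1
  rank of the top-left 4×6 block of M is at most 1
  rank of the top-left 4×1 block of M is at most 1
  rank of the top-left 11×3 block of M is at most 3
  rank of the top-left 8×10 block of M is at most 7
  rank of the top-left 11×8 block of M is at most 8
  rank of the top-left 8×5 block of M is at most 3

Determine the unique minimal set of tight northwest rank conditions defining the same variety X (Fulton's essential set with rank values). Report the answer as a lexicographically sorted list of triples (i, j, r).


Recovering R(i,j) via the rank-extension bound from the 9 conditions:

  0  0  0  0  0  0  0  1  1  1  1
  0  0  0  0  0  0  0  1  2  2  2
  0  1  1  1  1  1  1  2  3  3  3
  0  1  1  1  1  1  2  3  4  4  4
  0  1  1  2  2  2  3  4  5  5  5
  0  1  2  3  3  3  4  5  6  6  6
  0  1  2  3  3  4  5  6  7  7  7
  0  1  2  3  3  4  5  6  7  7  8
  1  2  3  4  4  5  6  7  8  8  9
  1  2  3  4  5  6  7  8  9  9  10
  1  2  3  4  5  6  7  8  9  10  11

second differences of R give the permutation w = (8, 9, 2, 7, 4, 3, 6, 11, 1, 5, 10).

6 SE-corners of the 28-cell Rothe diagram give Ess(w):

[(2, 7, 0), (4, 6, 1), (5, 3, 1), (8, 1, 0), (8, 5, 3), (8, 10, 7)]


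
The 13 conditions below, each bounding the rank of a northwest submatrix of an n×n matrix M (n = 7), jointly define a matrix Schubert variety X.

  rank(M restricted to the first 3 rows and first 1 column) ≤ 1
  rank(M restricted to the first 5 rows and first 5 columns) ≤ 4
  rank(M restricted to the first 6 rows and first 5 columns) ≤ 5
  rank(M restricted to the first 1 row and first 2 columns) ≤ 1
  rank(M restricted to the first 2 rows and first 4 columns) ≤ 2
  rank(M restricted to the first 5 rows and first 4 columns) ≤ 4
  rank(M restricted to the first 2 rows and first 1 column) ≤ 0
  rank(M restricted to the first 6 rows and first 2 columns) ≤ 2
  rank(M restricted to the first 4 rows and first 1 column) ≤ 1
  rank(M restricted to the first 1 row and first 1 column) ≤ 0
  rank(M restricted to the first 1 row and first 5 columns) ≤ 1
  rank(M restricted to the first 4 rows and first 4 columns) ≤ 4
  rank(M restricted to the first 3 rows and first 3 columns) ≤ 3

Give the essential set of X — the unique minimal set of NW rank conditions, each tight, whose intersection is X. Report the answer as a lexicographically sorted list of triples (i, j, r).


Reconstructing r_w from the 13 given conditions:

  0  1  1  1  1  1  1
  0  1  2  2  2  2  2
  1  2  3  3  3  3  3
  1  2  3  4  4  4  4
  1  2  3  4  4  5  5
  1  2  3  4  5  6  6
  1  2  3  4  5  6  7

reading off 1-entries of Δ²R: w = (2, 3, 1, 4, 6, 5, 7).

Rothe diagram D(w) (3 cells), 2 SE-corners (essential conditions):

[(2, 1, 0), (5, 5, 4)]


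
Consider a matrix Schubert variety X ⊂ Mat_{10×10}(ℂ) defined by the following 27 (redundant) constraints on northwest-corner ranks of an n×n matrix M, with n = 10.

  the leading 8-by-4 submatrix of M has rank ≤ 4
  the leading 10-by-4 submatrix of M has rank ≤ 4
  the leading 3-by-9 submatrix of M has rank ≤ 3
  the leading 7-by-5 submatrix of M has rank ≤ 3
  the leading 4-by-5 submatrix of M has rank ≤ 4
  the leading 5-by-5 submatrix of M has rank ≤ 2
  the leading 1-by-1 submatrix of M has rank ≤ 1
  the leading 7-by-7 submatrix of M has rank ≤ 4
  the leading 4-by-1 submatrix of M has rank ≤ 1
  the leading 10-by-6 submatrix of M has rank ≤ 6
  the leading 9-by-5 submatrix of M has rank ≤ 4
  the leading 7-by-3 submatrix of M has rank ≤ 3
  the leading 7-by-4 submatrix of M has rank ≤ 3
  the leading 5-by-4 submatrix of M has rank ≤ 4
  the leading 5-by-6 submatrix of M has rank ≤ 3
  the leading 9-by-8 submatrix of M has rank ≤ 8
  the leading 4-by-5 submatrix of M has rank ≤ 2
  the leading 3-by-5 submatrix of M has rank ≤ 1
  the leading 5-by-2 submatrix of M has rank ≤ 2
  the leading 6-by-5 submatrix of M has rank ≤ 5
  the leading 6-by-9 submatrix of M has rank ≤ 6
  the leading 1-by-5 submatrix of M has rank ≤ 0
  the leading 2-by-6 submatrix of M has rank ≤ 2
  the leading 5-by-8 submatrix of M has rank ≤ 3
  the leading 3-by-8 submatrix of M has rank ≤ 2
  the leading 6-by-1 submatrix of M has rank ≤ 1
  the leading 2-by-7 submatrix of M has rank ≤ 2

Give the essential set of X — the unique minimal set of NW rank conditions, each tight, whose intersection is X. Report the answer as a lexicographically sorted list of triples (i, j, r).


Reconstructing r_w from the 27 given conditions:

  R[1]: 0 0 0 0 0 1 1 1 1 1
  R[2]: 1 1 1 1 1 2 2 2 2 2
  R[3]: 1 1 1 1 1 2 2 2 3 3
  R[4]: 1 2 2 2 2 3 3 3 4 4
  R[5]: 1 2 2 2 2 3 3 3 4 5
  R[6]: 1 2 3 3 3 4 4 4 5 6
  R[7]: 1 2 3 3 3 4 4 5 6 7
  R[8]: 1 2 3 4 4 5 5 6 7 8
  R[9]: 1 2 3 4 4 5 6 7 8 9
  R[10]: 1 2 3 4 5 6 7 8 9 10

giving w = (6, 1, 9, 2, 10, 3, 8, 4, 7, 5) via Δ²R.

D(w) has 20 cells with 8 SE-corners; essential set:

[(1, 5, 0), (3, 5, 1), (3, 8, 2), (5, 5, 2), (5, 8, 3), (7, 5, 3), (7, 7, 4), (9, 5, 4)]


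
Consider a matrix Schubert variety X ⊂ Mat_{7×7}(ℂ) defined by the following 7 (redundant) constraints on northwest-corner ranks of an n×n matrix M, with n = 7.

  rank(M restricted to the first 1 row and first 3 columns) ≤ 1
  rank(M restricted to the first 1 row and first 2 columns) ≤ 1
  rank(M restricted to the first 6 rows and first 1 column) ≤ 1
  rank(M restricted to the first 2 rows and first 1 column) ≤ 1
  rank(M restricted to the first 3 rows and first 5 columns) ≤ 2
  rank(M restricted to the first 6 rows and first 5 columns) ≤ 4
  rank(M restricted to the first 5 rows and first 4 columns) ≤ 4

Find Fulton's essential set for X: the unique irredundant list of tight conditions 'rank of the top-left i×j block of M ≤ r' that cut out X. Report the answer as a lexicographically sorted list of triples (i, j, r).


The tightest implied rank at each (i,j), from the 7 conditions:

  R[1]: 1 1 1 1 1 1 1
  R[2]: 1 2 2 2 2 2 2
  R[3]: 1 2 2 2 2 3 3
  R[4]: 1 2 3 3 3 4 4
  R[5]: 1 2 3 4 4 5 5
  R[6]: 1 2 3 4 4 5 6
  R[7]: 1 2 3 4 5 6 7

so w = (1, 2, 6, 3, 4, 7, 5).

D(w) has 4 cells with 2 SE-corners; essential set:

[(3, 5, 2), (6, 5, 4)]


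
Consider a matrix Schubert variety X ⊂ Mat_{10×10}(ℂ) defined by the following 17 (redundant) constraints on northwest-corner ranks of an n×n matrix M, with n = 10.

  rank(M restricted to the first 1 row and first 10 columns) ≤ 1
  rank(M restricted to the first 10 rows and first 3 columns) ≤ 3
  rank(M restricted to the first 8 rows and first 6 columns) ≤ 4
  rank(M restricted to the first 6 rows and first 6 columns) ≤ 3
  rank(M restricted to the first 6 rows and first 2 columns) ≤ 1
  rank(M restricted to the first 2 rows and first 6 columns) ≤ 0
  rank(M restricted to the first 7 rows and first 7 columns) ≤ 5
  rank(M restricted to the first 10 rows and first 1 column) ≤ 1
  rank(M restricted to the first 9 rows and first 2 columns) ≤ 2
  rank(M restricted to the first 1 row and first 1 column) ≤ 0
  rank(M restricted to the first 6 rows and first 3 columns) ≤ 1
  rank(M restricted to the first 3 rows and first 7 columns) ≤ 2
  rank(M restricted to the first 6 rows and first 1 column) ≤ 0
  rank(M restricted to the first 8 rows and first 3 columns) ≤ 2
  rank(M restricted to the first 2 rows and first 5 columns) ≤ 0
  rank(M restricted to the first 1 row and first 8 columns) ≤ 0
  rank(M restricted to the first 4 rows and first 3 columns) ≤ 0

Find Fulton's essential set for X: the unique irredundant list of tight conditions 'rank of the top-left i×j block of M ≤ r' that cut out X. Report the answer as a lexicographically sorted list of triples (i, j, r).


Computing R[i][j] = min implied NW-rank bound (n=10, 17 conditions):

  row 1: 0, 0, 0, 0, 0, 0, 0, 0, 1, 1
  row 2: 0, 0, 0, 0, 0, 0, 1, 1, 2, 2
  row 3: 0, 0, 0, 1, 1, 1, 2, 2, 3, 3
  row 4: 0, 0, 0, 1, 2, 2, 3, 3, 4, 4
  row 5: 0, 1, 1, 2, 3, 3, 4, 4, 5, 5
  row 6: 0, 1, 1, 2, 3, 3, 4, 5, 6, 6
  row 7: 1, 2, 2, 3, 4, 4, 5, 6, 7, 7
  row 8: 1, 2, 2, 3, 4, 4, 5, 6, 7, 8
  row 9: 1, 2, 3, 4, 5, 5, 6, 7, 8, 9
  row 10: 1, 2, 3, 4, 5, 6, 7, 8, 9, 10

reading off 1-entries of Δ²R: w = (9, 7, 4, 5, 2, 8, 1, 10, 3, 6).

Fulton essential set (8 of the 26 Rothe cells):

[(1, 8, 0), (2, 6, 0), (4, 3, 0), (6, 1, 0), (6, 3, 1), (6, 6, 3), (8, 3, 2), (8, 6, 4)]


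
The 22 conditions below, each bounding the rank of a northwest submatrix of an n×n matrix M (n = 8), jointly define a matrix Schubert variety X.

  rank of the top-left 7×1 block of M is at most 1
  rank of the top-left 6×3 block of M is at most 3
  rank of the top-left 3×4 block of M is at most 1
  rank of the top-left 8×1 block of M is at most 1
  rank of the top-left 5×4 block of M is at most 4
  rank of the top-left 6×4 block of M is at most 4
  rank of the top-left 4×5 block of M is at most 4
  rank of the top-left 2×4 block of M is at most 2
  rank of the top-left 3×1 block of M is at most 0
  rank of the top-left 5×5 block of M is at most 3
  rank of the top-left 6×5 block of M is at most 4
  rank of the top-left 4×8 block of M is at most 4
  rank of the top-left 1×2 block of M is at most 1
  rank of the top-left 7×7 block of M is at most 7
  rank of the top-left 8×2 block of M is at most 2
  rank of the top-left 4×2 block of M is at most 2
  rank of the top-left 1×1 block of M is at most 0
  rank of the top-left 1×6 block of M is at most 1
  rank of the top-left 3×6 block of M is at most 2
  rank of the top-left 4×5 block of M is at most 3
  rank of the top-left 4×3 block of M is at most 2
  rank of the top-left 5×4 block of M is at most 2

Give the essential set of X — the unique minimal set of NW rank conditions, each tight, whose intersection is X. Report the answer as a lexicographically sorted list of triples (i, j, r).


Propagating the 22 rank bounds to every northwest block:

  0, 1, 1, 1, 1, 1, 1, 1
  0, 1, 1, 1, 2, 2, 2, 2
  0, 1, 1, 1, 2, 2, 3, 3
  1, 2, 2, 2, 3, 3, 4, 4
  1, 2, 2, 2, 3, 4, 5, 5
  1, 2, 3, 3, 4, 5, 6, 6
  1, 2, 3, 4, 5, 6, 7, 7
  1, 2, 3, 4, 5, 6, 7, 8

reading off 1-entries of Δ²R: w = (2, 5, 7, 1, 6, 3, 4, 8).

Fulton essential set (4 of the 10 Rothe cells):

[(3, 1, 0), (3, 4, 1), (3, 6, 2), (5, 4, 2)]


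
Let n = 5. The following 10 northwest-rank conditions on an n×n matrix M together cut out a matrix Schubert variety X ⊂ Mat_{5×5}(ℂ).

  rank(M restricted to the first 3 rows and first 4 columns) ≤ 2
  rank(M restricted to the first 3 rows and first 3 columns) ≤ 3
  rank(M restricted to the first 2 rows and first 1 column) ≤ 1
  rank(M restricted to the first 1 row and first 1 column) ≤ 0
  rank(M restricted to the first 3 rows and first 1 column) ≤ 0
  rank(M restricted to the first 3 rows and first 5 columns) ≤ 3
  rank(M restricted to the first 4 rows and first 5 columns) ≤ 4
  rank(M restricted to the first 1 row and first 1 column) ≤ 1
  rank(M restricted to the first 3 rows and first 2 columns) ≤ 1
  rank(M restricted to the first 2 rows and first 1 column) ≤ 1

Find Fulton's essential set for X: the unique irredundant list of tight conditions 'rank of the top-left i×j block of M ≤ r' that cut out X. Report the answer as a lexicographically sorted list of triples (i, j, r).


Computing R[i][j] = min implied NW-rank bound (n=5, 10 conditions):

  R[1]: 0 1 1 1 1
  R[2]: 0 1 2 2 2
  R[3]: 0 1 2 2 3
  R[4]: 1 2 3 3 4
  R[5]: 1 2 3 4 5

second differences of R give the permutation w = (2, 3, 5, 1, 4).

Rothe diagram D(w) (4 cells), 2 SE-corners (essential conditions):

[(3, 1, 0), (3, 4, 2)]


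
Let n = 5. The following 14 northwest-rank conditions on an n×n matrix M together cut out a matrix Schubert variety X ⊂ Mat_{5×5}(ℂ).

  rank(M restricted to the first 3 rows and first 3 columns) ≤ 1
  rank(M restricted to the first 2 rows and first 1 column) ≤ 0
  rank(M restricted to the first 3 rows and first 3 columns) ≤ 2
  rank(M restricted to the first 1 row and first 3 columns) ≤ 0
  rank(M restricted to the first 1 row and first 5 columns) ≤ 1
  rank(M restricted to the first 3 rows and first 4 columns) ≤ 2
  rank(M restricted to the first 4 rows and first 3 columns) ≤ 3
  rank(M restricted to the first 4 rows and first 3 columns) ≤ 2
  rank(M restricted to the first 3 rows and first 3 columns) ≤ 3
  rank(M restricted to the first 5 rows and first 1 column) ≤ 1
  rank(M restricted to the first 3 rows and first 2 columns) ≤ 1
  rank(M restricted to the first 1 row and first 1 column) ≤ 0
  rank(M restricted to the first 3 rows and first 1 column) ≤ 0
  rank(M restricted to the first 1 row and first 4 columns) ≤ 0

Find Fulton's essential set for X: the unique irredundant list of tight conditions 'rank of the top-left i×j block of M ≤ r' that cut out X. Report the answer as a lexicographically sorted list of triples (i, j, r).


Propagating the 14 rank bounds to every northwest block:

  i=1: 0 0 0 0 1
  i=2: 0 1 1 1 2
  i=3: 0 1 1 2 3
  i=4: 1 2 2 3 4
  i=5: 1 2 3 4 5

so w = (5, 2, 4, 1, 3).

Fulton essential set (3 of the 7 Rothe cells):

[(1, 4, 0), (3, 1, 0), (3, 3, 1)]


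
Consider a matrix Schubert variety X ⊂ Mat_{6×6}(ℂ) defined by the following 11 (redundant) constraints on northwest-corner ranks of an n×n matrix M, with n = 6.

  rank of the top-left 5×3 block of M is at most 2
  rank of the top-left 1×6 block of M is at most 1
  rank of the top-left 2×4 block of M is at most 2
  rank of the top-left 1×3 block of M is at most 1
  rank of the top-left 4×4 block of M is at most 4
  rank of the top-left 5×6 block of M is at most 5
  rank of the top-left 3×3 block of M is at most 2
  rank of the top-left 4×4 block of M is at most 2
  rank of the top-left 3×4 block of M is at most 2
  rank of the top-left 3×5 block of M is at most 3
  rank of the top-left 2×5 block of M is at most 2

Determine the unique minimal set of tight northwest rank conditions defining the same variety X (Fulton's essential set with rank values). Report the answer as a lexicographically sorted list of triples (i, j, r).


Computing R[i][j] = min implied NW-rank bound (n=6, 11 conditions):

  i=1: 1 1 1 1 1 1
  i=2: 1 2 2 2 2 2
  i=3: 1 2 2 2 3 3
  i=4: 1 2 2 2 3 4
  i=5: 1 2 2 3 4 5
  i=6: 1 2 3 4 5 6

reading off 1-entries of Δ²R: w = (1, 2, 5, 6, 4, 3).

Fulton essential set (2 of the 5 Rothe cells):

[(4, 4, 2), (5, 3, 2)]


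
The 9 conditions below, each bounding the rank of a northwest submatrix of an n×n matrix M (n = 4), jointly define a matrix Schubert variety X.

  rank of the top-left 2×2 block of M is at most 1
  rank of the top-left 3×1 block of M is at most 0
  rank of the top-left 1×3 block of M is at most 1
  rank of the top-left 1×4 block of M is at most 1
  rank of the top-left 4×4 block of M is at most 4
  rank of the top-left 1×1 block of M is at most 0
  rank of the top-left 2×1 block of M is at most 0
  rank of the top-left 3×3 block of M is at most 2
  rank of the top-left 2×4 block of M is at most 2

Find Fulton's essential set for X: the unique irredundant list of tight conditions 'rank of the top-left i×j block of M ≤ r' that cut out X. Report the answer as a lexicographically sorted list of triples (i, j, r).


Reconstructing r_w from the 9 given conditions:

  R[1]: 0 1 1 1
  R[2]: 0 1 2 2
  R[3]: 0 1 2 3
  R[4]: 1 2 3 4

hence w(1..4) = (2, 3, 4, 1).

1 SE-corner of the 3-cell Rothe diagram gives Ess(w):

[(3, 1, 0)]


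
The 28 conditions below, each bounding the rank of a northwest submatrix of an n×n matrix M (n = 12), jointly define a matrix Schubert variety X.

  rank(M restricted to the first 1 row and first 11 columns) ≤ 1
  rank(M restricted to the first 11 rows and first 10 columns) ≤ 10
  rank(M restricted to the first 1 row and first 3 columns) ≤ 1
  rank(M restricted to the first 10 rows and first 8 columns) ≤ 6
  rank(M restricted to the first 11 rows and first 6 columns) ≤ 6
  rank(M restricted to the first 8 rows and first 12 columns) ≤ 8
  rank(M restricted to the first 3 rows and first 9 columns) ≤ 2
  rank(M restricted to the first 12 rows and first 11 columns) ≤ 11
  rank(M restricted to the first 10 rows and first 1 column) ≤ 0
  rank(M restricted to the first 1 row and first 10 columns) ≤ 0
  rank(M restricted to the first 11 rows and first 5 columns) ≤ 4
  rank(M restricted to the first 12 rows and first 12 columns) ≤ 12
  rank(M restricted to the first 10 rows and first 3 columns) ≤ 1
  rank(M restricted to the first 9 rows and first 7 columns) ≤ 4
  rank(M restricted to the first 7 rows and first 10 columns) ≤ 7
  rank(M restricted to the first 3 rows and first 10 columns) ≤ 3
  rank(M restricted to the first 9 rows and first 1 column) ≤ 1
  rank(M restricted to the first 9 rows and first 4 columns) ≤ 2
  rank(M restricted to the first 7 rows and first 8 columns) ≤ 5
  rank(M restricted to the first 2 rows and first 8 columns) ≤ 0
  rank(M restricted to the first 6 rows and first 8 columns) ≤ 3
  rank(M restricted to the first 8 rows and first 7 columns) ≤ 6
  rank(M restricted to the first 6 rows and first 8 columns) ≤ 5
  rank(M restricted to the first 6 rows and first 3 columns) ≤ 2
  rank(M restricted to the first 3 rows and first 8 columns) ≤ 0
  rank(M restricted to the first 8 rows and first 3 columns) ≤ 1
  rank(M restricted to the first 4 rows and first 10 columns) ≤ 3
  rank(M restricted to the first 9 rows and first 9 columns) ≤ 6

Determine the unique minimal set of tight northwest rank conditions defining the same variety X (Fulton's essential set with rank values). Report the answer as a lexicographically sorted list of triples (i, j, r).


Rank table r_w(12×12) implied by the 28 constraints:

  R[1]: 0, 0, 0, 0, 0, 0, 0, 0, 0, 0, 1, 1
  R[2]: 0, 0, 0, 0, 0, 0, 0, 0, 1, 1, 2, 2
  R[3]: 0, 0, 0, 0, 0, 0, 0, 0, 1, 2, 3, 3
  R[4]: 0, 1, 1, 1, 1, 1, 1, 1, 2, 3, 4, 4
  R[5]: 0, 1, 1, 2, 2, 2, 2, 2, 3, 4, 5, 5
  R[6]: 0, 1, 1, 2, 3, 3, 3, 3, 4, 5, 6, 6
  R[7]: 0, 1, 1, 2, 3, 4, 4, 4, 5, 6, 7, 7
  R[8]: 0, 1, 1, 2, 3, 4, 4, 5, 6, 7, 8, 8
  R[9]: 0, 1, 1, 2, 3, 4, 4, 5, 6, 7, 8, 9
  R[10]: 0, 1, 1, 2, 3, 4, 5, 6, 7, 8, 9, 10
  R[11]: 1, 2, 2, 3, 4, 5, 6, 7, 8, 9, 10, 11
  R[12]: 1, 2, 3, 4, 5, 6, 7, 8, 9, 10, 11, 12

the unique w with this rank table is (11, 9, 10, 2, 4, 5, 6, 8, 12, 7, 1, 3).

Rothe diagram D(w) (41 cells), 5 SE-corners (essential conditions):

[(1, 10, 0), (3, 8, 0), (9, 7, 4), (10, 1, 0), (10, 3, 1)]


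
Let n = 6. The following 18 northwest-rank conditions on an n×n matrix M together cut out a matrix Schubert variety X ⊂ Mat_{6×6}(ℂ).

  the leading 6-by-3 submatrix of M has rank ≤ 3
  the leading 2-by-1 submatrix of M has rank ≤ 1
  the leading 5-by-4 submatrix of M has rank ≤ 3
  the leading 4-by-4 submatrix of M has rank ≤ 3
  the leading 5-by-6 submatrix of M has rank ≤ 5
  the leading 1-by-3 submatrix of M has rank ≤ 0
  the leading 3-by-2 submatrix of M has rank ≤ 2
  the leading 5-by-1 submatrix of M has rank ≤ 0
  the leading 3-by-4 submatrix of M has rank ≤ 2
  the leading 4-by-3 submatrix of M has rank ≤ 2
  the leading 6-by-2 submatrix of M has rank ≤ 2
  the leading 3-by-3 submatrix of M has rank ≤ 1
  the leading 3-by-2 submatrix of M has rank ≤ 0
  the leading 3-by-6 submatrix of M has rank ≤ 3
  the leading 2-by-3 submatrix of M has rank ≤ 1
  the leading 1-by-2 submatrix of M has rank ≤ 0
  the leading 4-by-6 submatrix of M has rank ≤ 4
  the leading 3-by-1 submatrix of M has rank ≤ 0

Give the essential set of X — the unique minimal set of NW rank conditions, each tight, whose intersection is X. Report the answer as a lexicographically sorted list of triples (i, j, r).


Computing R[i][j] = min implied NW-rank bound (n=6, 18 conditions):

  i=1: 0, 0, 0, 1, 1, 1
  i=2: 0, 0, 1, 2, 2, 2
  i=3: 0, 0, 1, 2, 3, 3
  i=4: 0, 1, 2, 3, 4, 4
  i=5: 0, 1, 2, 3, 4, 5
  i=6: 1, 2, 3, 4, 5, 6

so w = (4, 3, 5, 2, 6, 1).

3 SE-corners of the 9-cell Rothe diagram give Ess(w):

[(1, 3, 0), (3, 2, 0), (5, 1, 0)]


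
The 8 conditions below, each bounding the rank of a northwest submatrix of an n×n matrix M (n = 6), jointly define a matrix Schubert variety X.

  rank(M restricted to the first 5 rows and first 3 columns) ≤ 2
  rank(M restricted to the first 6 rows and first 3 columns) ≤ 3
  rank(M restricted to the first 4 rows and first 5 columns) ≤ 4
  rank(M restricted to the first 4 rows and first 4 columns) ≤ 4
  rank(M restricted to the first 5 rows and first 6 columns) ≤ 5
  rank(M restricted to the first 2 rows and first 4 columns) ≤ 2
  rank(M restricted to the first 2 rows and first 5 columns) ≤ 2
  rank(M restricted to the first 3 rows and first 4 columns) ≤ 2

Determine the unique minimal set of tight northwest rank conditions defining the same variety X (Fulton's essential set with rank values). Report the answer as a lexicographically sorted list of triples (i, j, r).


Propagating the 8 rank bounds to every northwest block:

  R[1]: 1 1 1 1 1 1
  R[2]: 1 2 2 2 2 2
  R[3]: 1 2 2 2 3 3
  R[4]: 1 2 2 3 4 4
  R[5]: 1 2 2 3 4 5
  R[6]: 1 2 3 4 5 6

the unique w with this rank table is (1, 2, 5, 4, 6, 3).

2 SE-corners of the 4-cell Rothe diagram give Ess(w):

[(3, 4, 2), (5, 3, 2)]
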